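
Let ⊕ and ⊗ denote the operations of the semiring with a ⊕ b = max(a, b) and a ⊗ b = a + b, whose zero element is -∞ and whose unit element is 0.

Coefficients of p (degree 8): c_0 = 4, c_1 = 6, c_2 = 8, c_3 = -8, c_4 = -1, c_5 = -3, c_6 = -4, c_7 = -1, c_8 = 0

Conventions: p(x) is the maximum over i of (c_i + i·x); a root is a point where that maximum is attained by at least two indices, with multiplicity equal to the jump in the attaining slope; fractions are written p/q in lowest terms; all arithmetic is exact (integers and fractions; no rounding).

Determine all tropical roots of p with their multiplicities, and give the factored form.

hull edge (i=0, c=4) to (i=2, c=8): slope 2, span 2
hull edge (i=2, c=8) to (i=8, c=0): slope -4/3, span 6
Factored form: p(x) = 0 ⊗ (x ⊕ (-2)) ⊗ (x ⊕ (-2)) ⊗ (x ⊕ 4/3) ⊗ (x ⊕ 4/3) ⊗ (x ⊕ 4/3) ⊗ (x ⊕ 4/3) ⊗ (x ⊕ 4/3) ⊗ (x ⊕ 4/3)
Answer: roots = -2 (mult 2), 4/3 (mult 6)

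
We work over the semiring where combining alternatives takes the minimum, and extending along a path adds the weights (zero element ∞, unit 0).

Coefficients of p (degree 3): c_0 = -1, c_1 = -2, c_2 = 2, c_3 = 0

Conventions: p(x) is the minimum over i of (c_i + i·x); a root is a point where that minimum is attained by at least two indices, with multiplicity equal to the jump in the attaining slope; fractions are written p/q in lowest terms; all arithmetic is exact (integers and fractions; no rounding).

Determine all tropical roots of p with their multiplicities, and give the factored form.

hull edge (i=0, c=-1) to (i=1, c=-2): slope -1, span 1
hull edge (i=1, c=-2) to (i=3, c=0): slope 1, span 2
Factored form: p(x) = 0 ⊗ (x ⊕ (-1)) ⊗ (x ⊕ (-1)) ⊗ (x ⊕ 1)
Answer: roots = -1 (mult 2), 1 (mult 1)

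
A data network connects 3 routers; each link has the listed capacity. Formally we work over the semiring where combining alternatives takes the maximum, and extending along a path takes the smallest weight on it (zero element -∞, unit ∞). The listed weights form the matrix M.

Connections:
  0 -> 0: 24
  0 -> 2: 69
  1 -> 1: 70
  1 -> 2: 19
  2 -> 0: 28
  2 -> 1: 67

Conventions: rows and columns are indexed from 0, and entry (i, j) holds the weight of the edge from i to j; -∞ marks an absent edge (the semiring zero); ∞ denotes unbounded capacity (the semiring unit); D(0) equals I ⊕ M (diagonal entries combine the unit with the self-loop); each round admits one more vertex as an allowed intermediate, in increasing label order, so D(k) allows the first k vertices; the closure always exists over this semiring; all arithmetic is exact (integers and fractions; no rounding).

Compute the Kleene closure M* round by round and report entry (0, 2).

D(0):
  [∞, -∞, 69]
  [-∞, ∞, 19]
  [28, 67, ∞]
D(1):
  [∞, -∞, 69]
  [-∞, ∞, 19]
  [28, 67, ∞]
D(2):
  [∞, -∞, 69]
  [-∞, ∞, 19]
  [28, 67, ∞]
D(3):
  [∞, 67, 69]
  [19, ∞, 19]
  [28, 67, ∞]
Answer: M*[0][2] = 69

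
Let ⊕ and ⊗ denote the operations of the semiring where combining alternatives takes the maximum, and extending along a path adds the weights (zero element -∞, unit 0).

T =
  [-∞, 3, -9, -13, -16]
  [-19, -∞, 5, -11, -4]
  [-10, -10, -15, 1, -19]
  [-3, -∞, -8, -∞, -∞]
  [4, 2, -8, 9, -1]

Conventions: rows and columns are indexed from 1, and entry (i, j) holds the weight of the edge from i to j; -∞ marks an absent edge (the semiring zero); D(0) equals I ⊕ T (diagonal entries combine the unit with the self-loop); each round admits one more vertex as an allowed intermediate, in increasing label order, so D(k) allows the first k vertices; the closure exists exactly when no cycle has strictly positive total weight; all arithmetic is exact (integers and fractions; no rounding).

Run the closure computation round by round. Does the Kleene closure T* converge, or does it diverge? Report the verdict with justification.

D(0):
  [0, 3, -9, -13, -16]
  [-19, 0, 5, -11, -4]
  [-10, -10, 0, 1, -19]
  [-3, -∞, -8, 0, -∞]
  [4, 2, -8, 9, 0]
D(1):
  [0, 3, -9, -13, -16]
  [-19, 0, 5, -11, -4]
  [-10, -7, 0, 1, -19]
  [-3, 0, -8, 0, -19]
  [4, 7, -5, 9, 0]
Detection: at round 2, diagonal entry (5, 5) turns strictly positive.
Key observation: the cycle 5->1->2->5 has total weight 4 + 3 + (-4), which is strictly positive.
Answer: DIVERGES — positive cycle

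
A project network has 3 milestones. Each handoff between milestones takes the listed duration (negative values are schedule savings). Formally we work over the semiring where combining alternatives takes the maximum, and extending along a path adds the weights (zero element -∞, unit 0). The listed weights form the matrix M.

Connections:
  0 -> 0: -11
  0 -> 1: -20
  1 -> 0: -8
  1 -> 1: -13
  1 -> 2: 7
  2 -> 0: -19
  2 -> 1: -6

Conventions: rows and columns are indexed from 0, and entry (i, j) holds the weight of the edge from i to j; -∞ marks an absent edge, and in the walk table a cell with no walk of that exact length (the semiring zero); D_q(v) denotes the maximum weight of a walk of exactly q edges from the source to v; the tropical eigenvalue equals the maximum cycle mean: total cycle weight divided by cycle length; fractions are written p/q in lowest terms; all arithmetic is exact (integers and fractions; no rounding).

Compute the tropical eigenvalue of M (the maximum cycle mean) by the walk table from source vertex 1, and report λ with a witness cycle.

q=0: [-∞, 0, -∞]
q=1: [-8, -13, 7]
q=2: [-12, 1, -6]
q=3: [-7, -12, 8]
Optimal cycle mean attained by: cycle 1->2->1, total 7 + (-6), length 2.
Answer: λ = 1/2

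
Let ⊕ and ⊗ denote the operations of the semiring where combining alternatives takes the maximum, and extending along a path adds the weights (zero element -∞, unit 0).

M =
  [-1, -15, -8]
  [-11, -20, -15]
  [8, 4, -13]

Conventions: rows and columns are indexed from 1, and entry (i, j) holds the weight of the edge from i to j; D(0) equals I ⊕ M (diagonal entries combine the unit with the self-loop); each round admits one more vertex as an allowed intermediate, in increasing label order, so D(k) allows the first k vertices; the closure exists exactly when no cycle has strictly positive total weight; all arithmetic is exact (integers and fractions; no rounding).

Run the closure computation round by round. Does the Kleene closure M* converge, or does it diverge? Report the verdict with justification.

D(0):
  [0, -15, -8]
  [-11, 0, -15]
  [8, 4, 0]
D(1):
  [0, -15, -8]
  [-11, 0, -15]
  [8, 4, 0]
D(2):
  [0, -15, -8]
  [-11, 0, -15]
  [8, 4, 0]
D(3):
  [0, -4, -8]
  [-7, 0, -15]
  [8, 4, 0]
Key observation: every diagonal entry stays at the unit through all rounds, so no improving cycle exists.
Answer: CONVERGES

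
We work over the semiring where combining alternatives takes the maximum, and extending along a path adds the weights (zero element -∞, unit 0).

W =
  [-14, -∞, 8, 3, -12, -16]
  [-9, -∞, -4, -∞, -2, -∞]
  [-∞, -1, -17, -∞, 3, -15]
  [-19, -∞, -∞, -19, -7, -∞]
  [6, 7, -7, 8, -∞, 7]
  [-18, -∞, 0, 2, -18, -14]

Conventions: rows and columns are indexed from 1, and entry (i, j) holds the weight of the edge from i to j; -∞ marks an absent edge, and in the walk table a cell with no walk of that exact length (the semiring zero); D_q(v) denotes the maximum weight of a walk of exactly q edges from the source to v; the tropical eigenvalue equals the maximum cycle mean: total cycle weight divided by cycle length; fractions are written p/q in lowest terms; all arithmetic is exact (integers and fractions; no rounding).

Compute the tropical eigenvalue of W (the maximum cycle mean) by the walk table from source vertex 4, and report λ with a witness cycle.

q=0: [-∞, -∞, -∞, 0, -∞, -∞]
q=1: [-19, -∞, -∞, -19, -7, -∞]
q=2: [-1, 0, -11, 1, -26, 0]
q=3: [-9, -12, 7, 2, -2, -14]
q=4: [4, 6, -1, 6, 10, 5]
q=5: [16, 17, 12, 18, 4, 17]
q=6: [10, 11, 24, 19, 15, 11]
Optimal cycle mean attained by: cycle 1->3->5->1, total 8 + 3 + 6, length 3.
Answer: λ = 17/3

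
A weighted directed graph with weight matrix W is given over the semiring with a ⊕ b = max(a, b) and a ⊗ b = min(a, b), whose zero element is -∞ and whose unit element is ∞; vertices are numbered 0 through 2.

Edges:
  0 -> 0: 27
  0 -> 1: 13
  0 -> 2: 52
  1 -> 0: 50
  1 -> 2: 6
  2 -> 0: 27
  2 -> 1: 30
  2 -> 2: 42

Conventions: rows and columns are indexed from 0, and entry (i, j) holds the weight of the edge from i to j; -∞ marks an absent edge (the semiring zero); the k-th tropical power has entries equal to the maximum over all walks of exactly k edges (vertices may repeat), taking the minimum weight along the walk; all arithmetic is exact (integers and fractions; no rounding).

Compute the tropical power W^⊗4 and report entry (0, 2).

W^⊗2:
  [27, 30, 42]
  [27, 13, 50]
  [30, 30, 42]
W^⊗3:
  [30, 30, 42]
  [27, 30, 42]
  [30, 30, 42]
W^⊗4:
  [30, 30, 42]
  [30, 30, 42]
  [30, 30, 42]
Key observation: the optimum is the walk 0->2->2->2->2, with weight 52 min 42 min 42 min 42 = 42.
Optimal value attained by: walk 0->2->2->2->2.
Answer: (W^⊗4)[0][2] = 42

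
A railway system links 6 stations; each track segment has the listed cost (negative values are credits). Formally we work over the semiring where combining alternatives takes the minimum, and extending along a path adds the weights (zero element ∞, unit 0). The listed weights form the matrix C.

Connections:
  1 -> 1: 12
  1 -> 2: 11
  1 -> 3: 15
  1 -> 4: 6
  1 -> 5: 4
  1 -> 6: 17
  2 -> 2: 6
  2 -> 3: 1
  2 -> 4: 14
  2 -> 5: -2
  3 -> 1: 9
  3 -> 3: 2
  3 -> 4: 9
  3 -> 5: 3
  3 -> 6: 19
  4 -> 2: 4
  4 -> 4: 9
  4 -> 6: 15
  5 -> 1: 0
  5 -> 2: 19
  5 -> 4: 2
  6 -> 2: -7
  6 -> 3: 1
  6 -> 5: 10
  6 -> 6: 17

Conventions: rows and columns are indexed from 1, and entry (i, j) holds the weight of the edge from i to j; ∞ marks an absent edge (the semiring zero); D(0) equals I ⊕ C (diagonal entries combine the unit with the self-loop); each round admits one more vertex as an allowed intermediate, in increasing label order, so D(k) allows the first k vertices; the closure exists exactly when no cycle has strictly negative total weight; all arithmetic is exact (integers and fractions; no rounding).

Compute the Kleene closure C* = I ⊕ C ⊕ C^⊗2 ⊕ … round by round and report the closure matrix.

D(0):
  [0, 11, 15, 6, 4, 17]
  [∞, 0, 1, 14, -2, ∞]
  [9, ∞, 0, 9, 3, 19]
  [∞, 4, ∞, 0, ∞, 15]
  [0, 19, ∞, 2, 0, ∞]
  [∞, -7, 1, ∞, 10, 0]
D(1):
  [0, 11, 15, 6, 4, 17]
  [∞, 0, 1, 14, -2, ∞]
  [9, 20, 0, 9, 3, 19]
  [∞, 4, ∞, 0, ∞, 15]
  [0, 11, 15, 2, 0, 17]
  [∞, -7, 1, ∞, 10, 0]
D(2):
  [0, 11, 12, 6, 4, 17]
  [∞, 0, 1, 14, -2, ∞]
  [9, 20, 0, 9, 3, 19]
  [∞, 4, 5, 0, 2, 15]
  [0, 11, 12, 2, 0, 17]
  [∞, -7, -6, 7, -9, 0]
D(3):
  [0, 11, 12, 6, 4, 17]
  [10, 0, 1, 10, -2, 20]
  [9, 20, 0, 9, 3, 19]
  [14, 4, 5, 0, 2, 15]
  [0, 11, 12, 2, 0, 17]
  [3, -7, -6, 3, -9, 0]
D(4):
  [0, 10, 11, 6, 4, 17]
  [10, 0, 1, 10, -2, 20]
  [9, 13, 0, 9, 3, 19]
  [14, 4, 5, 0, 2, 15]
  [0, 6, 7, 2, 0, 17]
  [3, -7, -6, 3, -9, 0]
D(5):
  [0, 10, 11, 6, 4, 17]
  [-2, 0, 1, 0, -2, 15]
  [3, 9, 0, 5, 3, 19]
  [2, 4, 5, 0, 2, 15]
  [0, 6, 7, 2, 0, 17]
  [-9, -7, -6, -7, -9, 0]
D(6):
  [0, 10, 11, 6, 4, 17]
  [-2, 0, 1, 0, -2, 15]
  [3, 9, 0, 5, 3, 19]
  [2, 4, 5, 0, 2, 15]
  [0, 6, 7, 2, 0, 17]
  [-9, -7, -6, -7, -9, 0]
Answer: C* = [[0, 10, 11, 6, 4, 17], [-2, 0, 1, 0, -2, 15], [3, 9, 0, 5, 3, 19], [2, 4, 5, 0, 2, 15], [0, 6, 7, 2, 0, 17], [-9, -7, -6, -7, -9, 0]]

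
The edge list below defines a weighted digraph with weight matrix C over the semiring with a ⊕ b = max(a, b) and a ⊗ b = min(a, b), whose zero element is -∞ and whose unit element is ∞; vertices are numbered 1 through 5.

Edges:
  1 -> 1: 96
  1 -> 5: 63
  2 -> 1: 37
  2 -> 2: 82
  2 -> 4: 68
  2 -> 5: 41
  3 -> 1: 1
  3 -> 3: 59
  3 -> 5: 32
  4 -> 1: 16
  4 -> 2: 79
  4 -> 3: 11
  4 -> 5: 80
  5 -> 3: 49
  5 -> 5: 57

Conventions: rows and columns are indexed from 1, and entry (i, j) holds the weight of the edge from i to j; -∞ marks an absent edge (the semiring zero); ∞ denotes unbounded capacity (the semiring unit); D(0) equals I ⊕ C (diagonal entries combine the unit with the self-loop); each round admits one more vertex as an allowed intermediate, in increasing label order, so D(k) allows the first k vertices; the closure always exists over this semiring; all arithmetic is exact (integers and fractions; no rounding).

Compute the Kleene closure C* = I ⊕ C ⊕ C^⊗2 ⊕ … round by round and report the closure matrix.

D(0):
  [∞, -∞, -∞, -∞, 63]
  [37, ∞, -∞, 68, 41]
  [1, -∞, ∞, -∞, 32]
  [16, 79, 11, ∞, 80]
  [-∞, -∞, 49, -∞, ∞]
D(1):
  [∞, -∞, -∞, -∞, 63]
  [37, ∞, -∞, 68, 41]
  [1, -∞, ∞, -∞, 32]
  [16, 79, 11, ∞, 80]
  [-∞, -∞, 49, -∞, ∞]
D(2):
  [∞, -∞, -∞, -∞, 63]
  [37, ∞, -∞, 68, 41]
  [1, -∞, ∞, -∞, 32]
  [37, 79, 11, ∞, 80]
  [-∞, -∞, 49, -∞, ∞]
D(3):
  [∞, -∞, -∞, -∞, 63]
  [37, ∞, -∞, 68, 41]
  [1, -∞, ∞, -∞, 32]
  [37, 79, 11, ∞, 80]
  [1, -∞, 49, -∞, ∞]
D(4):
  [∞, -∞, -∞, -∞, 63]
  [37, ∞, 11, 68, 68]
  [1, -∞, ∞, -∞, 32]
  [37, 79, 11, ∞, 80]
  [1, -∞, 49, -∞, ∞]
D(5):
  [∞, -∞, 49, -∞, 63]
  [37, ∞, 49, 68, 68]
  [1, -∞, ∞, -∞, 32]
  [37, 79, 49, ∞, 80]
  [1, -∞, 49, -∞, ∞]
Answer: C* = [[∞, -∞, 49, -∞, 63], [37, ∞, 49, 68, 68], [1, -∞, ∞, -∞, 32], [37, 79, 49, ∞, 80], [1, -∞, 49, -∞, ∞]]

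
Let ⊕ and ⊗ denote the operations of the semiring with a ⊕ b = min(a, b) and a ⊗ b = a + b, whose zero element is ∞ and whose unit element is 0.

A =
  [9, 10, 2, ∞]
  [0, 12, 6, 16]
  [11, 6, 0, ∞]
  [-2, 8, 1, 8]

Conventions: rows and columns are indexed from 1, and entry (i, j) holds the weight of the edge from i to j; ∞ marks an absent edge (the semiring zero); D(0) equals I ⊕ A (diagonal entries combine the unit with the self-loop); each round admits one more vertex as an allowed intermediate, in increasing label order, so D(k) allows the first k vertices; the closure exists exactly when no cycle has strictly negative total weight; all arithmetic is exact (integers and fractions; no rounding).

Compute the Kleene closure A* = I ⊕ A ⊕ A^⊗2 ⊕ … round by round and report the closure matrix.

D(0):
  [0, 10, 2, ∞]
  [0, 0, 6, 16]
  [11, 6, 0, ∞]
  [-2, 8, 1, 0]
D(1):
  [0, 10, 2, ∞]
  [0, 0, 2, 16]
  [11, 6, 0, ∞]
  [-2, 8, 0, 0]
D(2):
  [0, 10, 2, 26]
  [0, 0, 2, 16]
  [6, 6, 0, 22]
  [-2, 8, 0, 0]
D(3):
  [0, 8, 2, 24]
  [0, 0, 2, 16]
  [6, 6, 0, 22]
  [-2, 6, 0, 0]
D(4):
  [0, 8, 2, 24]
  [0, 0, 2, 16]
  [6, 6, 0, 22]
  [-2, 6, 0, 0]
Answer: A* = [[0, 8, 2, 24], [0, 0, 2, 16], [6, 6, 0, 22], [-2, 6, 0, 0]]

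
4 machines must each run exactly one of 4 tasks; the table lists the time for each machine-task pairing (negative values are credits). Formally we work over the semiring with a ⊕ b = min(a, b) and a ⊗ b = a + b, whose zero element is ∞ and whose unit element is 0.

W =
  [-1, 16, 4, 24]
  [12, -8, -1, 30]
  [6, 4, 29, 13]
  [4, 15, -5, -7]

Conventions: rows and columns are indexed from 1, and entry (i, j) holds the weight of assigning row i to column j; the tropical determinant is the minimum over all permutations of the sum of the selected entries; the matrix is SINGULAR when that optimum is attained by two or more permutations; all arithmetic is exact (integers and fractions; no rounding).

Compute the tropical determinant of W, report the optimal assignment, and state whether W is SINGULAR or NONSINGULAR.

σ = (1, 2, 3, 4): (-1) + (-8) + 29 + (-7) = 13
σ = (1, 2, 4, 3): (-1) + (-8) + 13 + (-5) = -1
σ = (1, 3, 2, 4): (-1) + (-1) + 4 + (-7) = -5
σ = (1, 3, 4, 2): (-1) + (-1) + 13 + 15 = 26
σ = (1, 4, 2, 3): (-1) + 30 + 4 + (-5) = 28
σ = (1, 4, 3, 2): (-1) + 30 + 29 + 15 = 73
σ = (2, 1, 3, 4): 16 + 12 + 29 + (-7) = 50
σ = (2, 1, 4, 3): 16 + 12 + 13 + (-5) = 36
σ = (2, 3, 1, 4): 16 + (-1) + 6 + (-7) = 14
σ = (2, 3, 4, 1): 16 + (-1) + 13 + 4 = 32
σ = (2, 4, 1, 3): 16 + 30 + 6 + (-5) = 47
σ = (2, 4, 3, 1): 16 + 30 + 29 + 4 = 79
σ = (3, 1, 2, 4): 4 + 12 + 4 + (-7) = 13
σ = (3, 1, 4, 2): 4 + 12 + 13 + 15 = 44
σ = (3, 2, 1, 4): 4 + (-8) + 6 + (-7) = -5
σ = (3, 2, 4, 1): 4 + (-8) + 13 + 4 = 13
σ = (3, 4, 1, 2): 4 + 30 + 6 + 15 = 55
σ = (3, 4, 2, 1): 4 + 30 + 4 + 4 = 42
σ = (4, 1, 2, 3): 24 + 12 + 4 + (-5) = 35
σ = (4, 1, 3, 2): 24 + 12 + 29 + 15 = 80
σ = (4, 2, 1, 3): 24 + (-8) + 6 + (-5) = 17
σ = (4, 2, 3, 1): 24 + (-8) + 29 + 4 = 49
σ = (4, 3, 1, 2): 24 + (-1) + 6 + 15 = 44
σ = (4, 3, 2, 1): 24 + (-1) + 4 + 4 = 31
Optimal value attained by: σ = (1, 3, 2, 4).
Answer: det⊕(W) = -5; verdict: SINGULAR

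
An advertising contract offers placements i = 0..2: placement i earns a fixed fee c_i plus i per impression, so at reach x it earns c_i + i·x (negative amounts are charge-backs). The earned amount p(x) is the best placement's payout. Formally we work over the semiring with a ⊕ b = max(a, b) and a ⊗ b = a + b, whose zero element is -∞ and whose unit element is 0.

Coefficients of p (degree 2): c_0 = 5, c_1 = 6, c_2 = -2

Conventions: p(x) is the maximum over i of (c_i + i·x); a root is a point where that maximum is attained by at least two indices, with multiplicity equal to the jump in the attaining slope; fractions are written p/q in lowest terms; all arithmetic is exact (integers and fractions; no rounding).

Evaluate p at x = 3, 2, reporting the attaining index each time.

p(3) = max(5+0·3=5, 6+1·3=9, -2+2·3=4) = 9 (attained by i=1)
p(2) = max(5+0·2=5, 6+1·2=8, -2+2·2=2) = 8 (attained by i=1)
Answer: p(3) = 9; p(2) = 8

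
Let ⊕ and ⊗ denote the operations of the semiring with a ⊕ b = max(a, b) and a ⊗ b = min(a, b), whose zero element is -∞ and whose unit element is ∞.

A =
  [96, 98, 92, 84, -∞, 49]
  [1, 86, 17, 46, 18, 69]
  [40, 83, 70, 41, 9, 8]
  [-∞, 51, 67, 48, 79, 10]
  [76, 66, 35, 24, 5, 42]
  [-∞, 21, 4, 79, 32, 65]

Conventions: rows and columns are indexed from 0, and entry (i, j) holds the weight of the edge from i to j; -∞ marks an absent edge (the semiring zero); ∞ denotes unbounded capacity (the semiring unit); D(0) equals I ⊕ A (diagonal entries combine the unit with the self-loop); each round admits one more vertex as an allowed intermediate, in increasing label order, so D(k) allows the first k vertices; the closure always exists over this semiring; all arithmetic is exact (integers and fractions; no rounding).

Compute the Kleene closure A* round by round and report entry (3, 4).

D(0):
  [∞, 98, 92, 84, -∞, 49]
  [1, ∞, 17, 46, 18, 69]
  [40, 83, ∞, 41, 9, 8]
  [-∞, 51, 67, ∞, 79, 10]
  [76, 66, 35, 24, ∞, 42]
  [-∞, 21, 4, 79, 32, ∞]
D(1):
  [∞, 98, 92, 84, -∞, 49]
  [1, ∞, 17, 46, 18, 69]
  [40, 83, ∞, 41, 9, 40]
  [-∞, 51, 67, ∞, 79, 10]
  [76, 76, 76, 76, ∞, 49]
  [-∞, 21, 4, 79, 32, ∞]
D(2):
  [∞, 98, 92, 84, 18, 69]
  [1, ∞, 17, 46, 18, 69]
  [40, 83, ∞, 46, 18, 69]
  [1, 51, 67, ∞, 79, 51]
  [76, 76, 76, 76, ∞, 69]
  [1, 21, 17, 79, 32, ∞]
D(3):
  [∞, 98, 92, 84, 18, 69]
  [17, ∞, 17, 46, 18, 69]
  [40, 83, ∞, 46, 18, 69]
  [40, 67, 67, ∞, 79, 67]
  [76, 76, 76, 76, ∞, 69]
  [17, 21, 17, 79, 32, ∞]
D(4):
  [∞, 98, 92, 84, 79, 69]
  [40, ∞, 46, 46, 46, 69]
  [40, 83, ∞, 46, 46, 69]
  [40, 67, 67, ∞, 79, 67]
  [76, 76, 76, 76, ∞, 69]
  [40, 67, 67, 79, 79, ∞]
D(5):
  [∞, 98, 92, 84, 79, 69]
  [46, ∞, 46, 46, 46, 69]
  [46, 83, ∞, 46, 46, 69]
  [76, 76, 76, ∞, 79, 69]
  [76, 76, 76, 76, ∞, 69]
  [76, 76, 76, 79, 79, ∞]
D(6):
  [∞, 98, 92, 84, 79, 69]
  [69, ∞, 69, 69, 69, 69]
  [69, 83, ∞, 69, 69, 69]
  [76, 76, 76, ∞, 79, 69]
  [76, 76, 76, 76, ∞, 69]
  [76, 76, 76, 79, 79, ∞]
Answer: A*[3][4] = 79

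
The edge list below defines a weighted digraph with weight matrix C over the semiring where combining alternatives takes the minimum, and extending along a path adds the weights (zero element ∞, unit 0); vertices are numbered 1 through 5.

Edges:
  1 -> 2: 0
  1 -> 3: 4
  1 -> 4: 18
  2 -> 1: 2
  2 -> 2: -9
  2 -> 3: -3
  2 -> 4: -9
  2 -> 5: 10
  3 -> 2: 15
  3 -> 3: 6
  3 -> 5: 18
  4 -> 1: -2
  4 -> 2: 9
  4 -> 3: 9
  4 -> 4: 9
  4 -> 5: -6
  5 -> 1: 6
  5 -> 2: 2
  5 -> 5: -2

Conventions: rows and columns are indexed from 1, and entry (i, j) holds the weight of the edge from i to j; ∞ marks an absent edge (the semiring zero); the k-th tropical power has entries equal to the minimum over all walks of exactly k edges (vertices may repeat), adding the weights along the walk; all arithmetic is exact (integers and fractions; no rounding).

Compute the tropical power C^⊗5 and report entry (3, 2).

C^⊗2:
  [2, -9, -3, -9, 10]
  [-11, -18, -12, -18, -15]
  [17, 6, 12, 6, 16]
  [0, -4, 2, 0, -8]
  [4, -7, -1, -7, -4]
C^⊗3:
  [-11, -18, -12, -18, -15]
  [-20, -27, -21, -27, -24]
  [4, -3, 3, -3, 0]
  [-2, -13, -7, -13, -10]
  [-9, -16, -10, -16, -13]
C^⊗4:
  [-20, -27, -21, -27, -24]
  [-29, -36, -30, -36, -33]
  [-5, -12, -6, -12, -9]
  [-15, -22, -16, -22, -19]
  [-18, -25, -19, -25, -22]
C^⊗5:
  [-29, -36, -30, -36, -33]
  [-38, -45, -39, -45, -42]
  [-14, -21, -15, -21, -18]
  [-24, -31, -25, -31, -28]
  [-27, -34, -28, -34, -31]
Key observation: the optimum is the walk 3->2->2->2->2->2, with weight 15 + (-9) + (-9) + (-9) + (-9) = -21.
Optimal value attained by: walk 3->2->2->2->2->2.
Answer: (C^⊗5)[3][2] = -21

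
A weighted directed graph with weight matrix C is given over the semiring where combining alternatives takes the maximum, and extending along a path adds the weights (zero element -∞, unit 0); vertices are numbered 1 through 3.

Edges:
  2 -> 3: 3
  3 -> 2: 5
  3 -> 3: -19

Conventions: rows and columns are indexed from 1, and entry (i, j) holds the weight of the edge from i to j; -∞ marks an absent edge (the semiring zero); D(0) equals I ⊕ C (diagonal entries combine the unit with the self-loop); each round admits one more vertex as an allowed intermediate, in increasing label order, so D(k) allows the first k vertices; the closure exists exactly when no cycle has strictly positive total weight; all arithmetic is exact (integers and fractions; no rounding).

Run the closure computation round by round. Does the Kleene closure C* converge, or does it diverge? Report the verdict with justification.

D(0):
  [0, -∞, -∞]
  [-∞, 0, 3]
  [-∞, 5, 0]
D(1):
  [0, -∞, -∞]
  [-∞, 0, 3]
  [-∞, 5, 0]
Detection: at round 2, diagonal entry (3, 3) turns strictly positive.
Key observation: the cycle 3->2->3 has total weight 5 + 3, which is strictly positive.
Answer: DIVERGES — positive cycle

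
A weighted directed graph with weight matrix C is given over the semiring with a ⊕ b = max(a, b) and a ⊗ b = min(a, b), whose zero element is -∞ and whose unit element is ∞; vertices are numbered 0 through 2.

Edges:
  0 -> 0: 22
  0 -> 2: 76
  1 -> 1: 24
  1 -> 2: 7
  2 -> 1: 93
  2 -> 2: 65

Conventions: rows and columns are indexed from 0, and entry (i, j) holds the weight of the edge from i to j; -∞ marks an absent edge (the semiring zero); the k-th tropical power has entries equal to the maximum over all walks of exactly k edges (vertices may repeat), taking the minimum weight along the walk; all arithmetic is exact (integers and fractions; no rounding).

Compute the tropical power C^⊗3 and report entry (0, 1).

C^⊗2:
  [22, 76, 65]
  [-∞, 24, 7]
  [-∞, 65, 65]
C^⊗3:
  [22, 65, 65]
  [-∞, 24, 7]
  [-∞, 65, 65]
Key observation: the optimum is the walk 0->2->2->1, with weight 76 min 65 min 93 = 65.
Optimal value attained by: walk 0->2->2->1.
Answer: (C^⊗3)[0][1] = 65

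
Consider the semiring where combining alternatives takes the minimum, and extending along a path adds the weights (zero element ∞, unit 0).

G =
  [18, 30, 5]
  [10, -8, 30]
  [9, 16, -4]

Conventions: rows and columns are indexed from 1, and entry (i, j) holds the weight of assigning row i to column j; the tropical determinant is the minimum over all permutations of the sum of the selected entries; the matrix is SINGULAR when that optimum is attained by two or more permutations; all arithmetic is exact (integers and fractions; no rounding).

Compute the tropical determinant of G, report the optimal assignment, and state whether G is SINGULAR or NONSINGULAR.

σ = (1, 2, 3): 18 + (-8) + (-4) = 6
σ = (1, 3, 2): 18 + 30 + 16 = 64
σ = (2, 1, 3): 30 + 10 + (-4) = 36
σ = (2, 3, 1): 30 + 30 + 9 = 69
σ = (3, 1, 2): 5 + 10 + 16 = 31
σ = (3, 2, 1): 5 + (-8) + 9 = 6
Optimal value attained by: σ = (1, 2, 3).
Answer: det⊕(G) = 6; verdict: SINGULAR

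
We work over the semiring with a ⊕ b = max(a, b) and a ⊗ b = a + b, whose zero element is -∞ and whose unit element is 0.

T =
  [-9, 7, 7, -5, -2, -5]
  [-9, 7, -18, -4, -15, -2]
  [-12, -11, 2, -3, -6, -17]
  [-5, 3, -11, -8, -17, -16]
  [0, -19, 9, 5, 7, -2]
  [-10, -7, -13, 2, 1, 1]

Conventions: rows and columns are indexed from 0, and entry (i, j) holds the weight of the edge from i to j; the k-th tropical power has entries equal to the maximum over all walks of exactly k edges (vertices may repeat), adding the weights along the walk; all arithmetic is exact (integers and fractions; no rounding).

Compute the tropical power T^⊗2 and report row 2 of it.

T^⊗2:
  [-2, 14, 9, 4, 5, 5]
  [-2, 14, -2, 3, -1, 5]
  [-6, 0, 4, -1, 1, -8]
  [-6, 10, 2, -1, -7, 1]
  [7, 8, 16, 12, 14, 5]
  [1, 5, 10, 6, 8, 2]
Answer: row 2 of T^⊗2 = [-6, 0, 4, -1, 1, -8]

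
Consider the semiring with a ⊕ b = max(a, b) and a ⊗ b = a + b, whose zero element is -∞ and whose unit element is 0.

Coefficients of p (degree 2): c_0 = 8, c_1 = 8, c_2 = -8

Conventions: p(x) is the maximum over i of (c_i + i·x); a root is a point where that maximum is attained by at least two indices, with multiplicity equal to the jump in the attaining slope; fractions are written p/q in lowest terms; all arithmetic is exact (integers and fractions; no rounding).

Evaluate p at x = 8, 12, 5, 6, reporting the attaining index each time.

p(8) = max(8+0·8=8, 8+1·8=16, -8+2·8=8) = 16 (attained by i=1)
p(12) = max(8+0·12=8, 8+1·12=20, -8+2·12=16) = 20 (attained by i=1)
p(5) = max(8+0·5=8, 8+1·5=13, -8+2·5=2) = 13 (attained by i=1)
p(6) = max(8+0·6=8, 8+1·6=14, -8+2·6=4) = 14 (attained by i=1)
Answer: p(8) = 16; p(12) = 20; p(5) = 13; p(6) = 14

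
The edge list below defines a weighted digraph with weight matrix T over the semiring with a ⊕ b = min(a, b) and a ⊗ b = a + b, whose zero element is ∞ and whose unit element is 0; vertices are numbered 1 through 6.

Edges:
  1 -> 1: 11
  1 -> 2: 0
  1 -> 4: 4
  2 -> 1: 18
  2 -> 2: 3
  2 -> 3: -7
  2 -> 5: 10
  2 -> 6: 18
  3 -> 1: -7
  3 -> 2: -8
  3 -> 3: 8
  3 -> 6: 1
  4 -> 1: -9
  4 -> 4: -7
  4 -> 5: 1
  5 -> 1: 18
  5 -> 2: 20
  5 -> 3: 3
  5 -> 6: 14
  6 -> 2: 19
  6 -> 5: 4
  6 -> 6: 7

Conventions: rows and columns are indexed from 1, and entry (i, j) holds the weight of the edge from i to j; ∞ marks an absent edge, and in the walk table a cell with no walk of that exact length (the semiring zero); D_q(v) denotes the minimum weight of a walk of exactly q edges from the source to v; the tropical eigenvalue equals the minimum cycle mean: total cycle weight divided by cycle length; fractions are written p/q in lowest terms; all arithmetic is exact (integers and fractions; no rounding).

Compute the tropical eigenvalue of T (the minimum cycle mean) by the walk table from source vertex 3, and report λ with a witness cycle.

q=0: [∞, ∞, 0, ∞, ∞, ∞]
q=1: [-7, -8, 8, ∞, ∞, 1]
q=2: [1, -7, -15, -3, 2, 8]
q=3: [-22, -23, -14, -10, -2, -14]
q=4: [-21, -22, -30, -18, -13, -13]
q=5: [-37, -38, -29, -25, -17, -29]
q=6: [-36, -37, -45, -33, -28, -28]
Optimal cycle mean attained by: cycle 2->3->2, total (-7) + (-8), length 2.
Answer: λ = -15/2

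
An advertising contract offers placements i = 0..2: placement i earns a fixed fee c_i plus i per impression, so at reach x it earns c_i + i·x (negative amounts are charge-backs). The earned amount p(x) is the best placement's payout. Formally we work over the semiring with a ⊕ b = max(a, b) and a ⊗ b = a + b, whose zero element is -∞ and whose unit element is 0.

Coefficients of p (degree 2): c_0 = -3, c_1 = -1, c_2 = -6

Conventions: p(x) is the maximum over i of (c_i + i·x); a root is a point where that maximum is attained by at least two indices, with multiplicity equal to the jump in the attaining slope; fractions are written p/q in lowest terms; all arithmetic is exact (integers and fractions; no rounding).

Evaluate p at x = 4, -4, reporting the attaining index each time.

p(4) = max(-3+0·4=-3, -1+1·4=3, -6+2·4=2) = 3 (attained by i=1)
p(-4) = max(-3+0·(-4)=-3, -1+1·(-4)=-5, -6+2·(-4)=-14) = -3 (attained by i=0)
Answer: p(4) = 3; p(-4) = -3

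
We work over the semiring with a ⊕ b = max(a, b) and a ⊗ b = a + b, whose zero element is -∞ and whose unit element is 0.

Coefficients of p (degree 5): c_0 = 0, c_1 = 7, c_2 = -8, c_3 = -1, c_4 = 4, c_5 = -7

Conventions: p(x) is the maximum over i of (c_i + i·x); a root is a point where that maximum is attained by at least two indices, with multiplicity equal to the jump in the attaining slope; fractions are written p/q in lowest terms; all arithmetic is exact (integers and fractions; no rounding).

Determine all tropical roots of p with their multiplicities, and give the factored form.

hull edge (i=0, c=0) to (i=1, c=7): slope 7, span 1
hull edge (i=1, c=7) to (i=4, c=4): slope -1, span 3
hull edge (i=4, c=4) to (i=5, c=-7): slope -11, span 1
Factored form: p(x) = -7 ⊗ (x ⊕ (-7)) ⊗ (x ⊕ 1) ⊗ (x ⊕ 1) ⊗ (x ⊕ 1) ⊗ (x ⊕ 11)
Answer: roots = -7 (mult 1), 1 (mult 3), 11 (mult 1)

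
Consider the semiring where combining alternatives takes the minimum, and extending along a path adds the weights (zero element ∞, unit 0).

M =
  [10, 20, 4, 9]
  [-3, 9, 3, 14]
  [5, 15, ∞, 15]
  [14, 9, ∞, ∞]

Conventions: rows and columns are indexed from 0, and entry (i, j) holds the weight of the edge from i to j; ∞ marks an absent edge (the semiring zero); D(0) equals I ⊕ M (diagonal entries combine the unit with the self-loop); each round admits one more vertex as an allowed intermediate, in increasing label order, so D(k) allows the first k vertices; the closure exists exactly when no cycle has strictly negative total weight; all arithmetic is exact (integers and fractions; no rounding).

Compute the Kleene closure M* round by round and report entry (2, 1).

D(0):
  [0, 20, 4, 9]
  [-3, 0, 3, 14]
  [5, 15, 0, 15]
  [14, 9, ∞, 0]
D(1):
  [0, 20, 4, 9]
  [-3, 0, 1, 6]
  [5, 15, 0, 14]
  [14, 9, 18, 0]
D(2):
  [0, 20, 4, 9]
  [-3, 0, 1, 6]
  [5, 15, 0, 14]
  [6, 9, 10, 0]
D(3):
  [0, 19, 4, 9]
  [-3, 0, 1, 6]
  [5, 15, 0, 14]
  [6, 9, 10, 0]
D(4):
  [0, 18, 4, 9]
  [-3, 0, 1, 6]
  [5, 15, 0, 14]
  [6, 9, 10, 0]
Answer: M*[2][1] = 15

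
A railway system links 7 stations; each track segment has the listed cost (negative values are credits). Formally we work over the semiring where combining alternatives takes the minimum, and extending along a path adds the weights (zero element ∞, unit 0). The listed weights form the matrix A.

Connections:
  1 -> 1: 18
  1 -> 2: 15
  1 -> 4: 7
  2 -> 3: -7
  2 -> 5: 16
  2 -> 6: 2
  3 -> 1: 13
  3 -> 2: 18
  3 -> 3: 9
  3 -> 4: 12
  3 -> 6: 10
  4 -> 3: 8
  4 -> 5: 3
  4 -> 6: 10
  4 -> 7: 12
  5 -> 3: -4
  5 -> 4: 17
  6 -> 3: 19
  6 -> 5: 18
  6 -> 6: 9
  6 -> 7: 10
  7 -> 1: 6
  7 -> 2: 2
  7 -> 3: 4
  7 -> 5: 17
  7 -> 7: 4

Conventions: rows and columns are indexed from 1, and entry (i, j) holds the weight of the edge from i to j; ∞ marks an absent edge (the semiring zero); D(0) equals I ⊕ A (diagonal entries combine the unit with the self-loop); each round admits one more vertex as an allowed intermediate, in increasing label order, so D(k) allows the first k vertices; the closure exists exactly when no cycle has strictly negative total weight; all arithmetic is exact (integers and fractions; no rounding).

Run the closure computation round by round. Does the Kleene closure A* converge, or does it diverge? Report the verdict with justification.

D(0):
  [0, 15, ∞, 7, ∞, ∞, ∞]
  [∞, 0, -7, ∞, 16, 2, ∞]
  [13, 18, 0, 12, ∞, 10, ∞]
  [∞, ∞, 8, 0, 3, 10, 12]
  [∞, ∞, -4, 17, 0, ∞, ∞]
  [∞, ∞, 19, ∞, 18, 0, 10]
  [6, 2, 4, ∞, 17, ∞, 0]
D(1):
  [0, 15, ∞, 7, ∞, ∞, ∞]
  [∞, 0, -7, ∞, 16, 2, ∞]
  [13, 18, 0, 12, ∞, 10, ∞]
  [∞, ∞, 8, 0, 3, 10, 12]
  [∞, ∞, -4, 17, 0, ∞, ∞]
  [∞, ∞, 19, ∞, 18, 0, 10]
  [6, 2, 4, 13, 17, ∞, 0]
D(2):
  [0, 15, 8, 7, 31, 17, ∞]
  [∞, 0, -7, ∞, 16, 2, ∞]
  [13, 18, 0, 12, 34, 10, ∞]
  [∞, ∞, 8, 0, 3, 10, 12]
  [∞, ∞, -4, 17, 0, ∞, ∞]
  [∞, ∞, 19, ∞, 18, 0, 10]
  [6, 2, -5, 13, 17, 4, 0]
D(3):
  [0, 15, 8, 7, 31, 17, ∞]
  [6, 0, -7, 5, 16, 2, ∞]
  [13, 18, 0, 12, 34, 10, ∞]
  [21, 26, 8, 0, 3, 10, 12]
  [9, 14, -4, 8, 0, 6, ∞]
  [32, 37, 19, 31, 18, 0, 10]
  [6, 2, -5, 7, 17, 4, 0]
D(4):
  [0, 15, 8, 7, 10, 17, 19]
  [6, 0, -7, 5, 8, 2, 17]
  [13, 18, 0, 12, 15, 10, 24]
  [21, 26, 8, 0, 3, 10, 12]
  [9, 14, -4, 8, 0, 6, 20]
  [32, 37, 19, 31, 18, 0, 10]
  [6, 2, -5, 7, 10, 4, 0]
D(5):
  [0, 15, 6, 7, 10, 16, 19]
  [6, 0, -7, 5, 8, 2, 17]
  [13, 18, 0, 12, 15, 10, 24]
  [12, 17, -1, 0, 3, 9, 12]
  [9, 14, -4, 8, 0, 6, 20]
  [27, 32, 14, 26, 18, 0, 10]
  [6, 2, -5, 7, 10, 4, 0]
D(6):
  [0, 15, 6, 7, 10, 16, 19]
  [6, 0, -7, 5, 8, 2, 12]
  [13, 18, 0, 12, 15, 10, 20]
  [12, 17, -1, 0, 3, 9, 12]
  [9, 14, -4, 8, 0, 6, 16]
  [27, 32, 14, 26, 18, 0, 10]
  [6, 2, -5, 7, 10, 4, 0]
D(7):
  [0, 15, 6, 7, 10, 16, 19]
  [6, 0, -7, 5, 8, 2, 12]
  [13, 18, 0, 12, 15, 10, 20]
  [12, 14, -1, 0, 3, 9, 12]
  [9, 14, -4, 8, 0, 6, 16]
  [16, 12, 5, 17, 18, 0, 10]
  [6, 2, -5, 7, 10, 4, 0]
Key observation: every diagonal entry stays at the unit through all rounds, so no improving cycle exists.
Answer: CONVERGES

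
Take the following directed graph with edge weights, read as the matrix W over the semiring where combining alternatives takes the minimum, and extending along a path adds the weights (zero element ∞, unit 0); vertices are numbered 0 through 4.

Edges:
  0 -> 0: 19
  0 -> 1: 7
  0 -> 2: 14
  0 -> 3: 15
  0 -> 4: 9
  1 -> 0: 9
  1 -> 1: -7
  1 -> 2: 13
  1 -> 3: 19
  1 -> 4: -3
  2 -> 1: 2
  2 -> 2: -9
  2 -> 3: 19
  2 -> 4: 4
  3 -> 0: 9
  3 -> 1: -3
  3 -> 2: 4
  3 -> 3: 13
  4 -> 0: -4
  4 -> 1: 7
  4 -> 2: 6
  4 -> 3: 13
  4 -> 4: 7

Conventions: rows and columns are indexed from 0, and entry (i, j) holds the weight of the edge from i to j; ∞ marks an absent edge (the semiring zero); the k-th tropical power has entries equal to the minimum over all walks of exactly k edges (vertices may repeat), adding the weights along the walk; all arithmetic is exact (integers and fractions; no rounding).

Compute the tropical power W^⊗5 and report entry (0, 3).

W^⊗2:
  [5, 0, 5, 22, 4]
  [-7, -14, 3, 10, -10]
  [0, -7, -18, 10, -5]
  [6, -10, -5, 16, -6]
  [3, 0, -3, 11, 4]
W^⊗3:
  [0, -7, -4, 17, -3]
  [-14, -21, -6, 3, -17]
  [-9, -16, -27, 1, -14]
  [-10, -17, -14, 7, -13]
  [0, -7, -12, 16, -3]
W^⊗4:
  [-7, -14, -13, 10, -10]
  [-21, -28, -15, -4, -24]
  [-18, -25, -36, -8, -23]
  [-17, -24, -23, 0, -20]
  [-7, -14, -21, 7, -10]
W^⊗5:
  [-14, -21, -22, 3, -17]
  [-28, -35, -24, -11, -31]
  [-27, -34, -45, -17, -32]
  [-24, -31, -32, -7, -27]
  [-14, -21, -30, -2, -17]
Key observation: the optimum is the walk 0->1->1->1->4->3, with weight 7 + (-7) + (-7) + (-3) + 13 = 3.
Optimal value attained by: walk 0->1->1->1->4->3.
Answer: (W^⊗5)[0][3] = 3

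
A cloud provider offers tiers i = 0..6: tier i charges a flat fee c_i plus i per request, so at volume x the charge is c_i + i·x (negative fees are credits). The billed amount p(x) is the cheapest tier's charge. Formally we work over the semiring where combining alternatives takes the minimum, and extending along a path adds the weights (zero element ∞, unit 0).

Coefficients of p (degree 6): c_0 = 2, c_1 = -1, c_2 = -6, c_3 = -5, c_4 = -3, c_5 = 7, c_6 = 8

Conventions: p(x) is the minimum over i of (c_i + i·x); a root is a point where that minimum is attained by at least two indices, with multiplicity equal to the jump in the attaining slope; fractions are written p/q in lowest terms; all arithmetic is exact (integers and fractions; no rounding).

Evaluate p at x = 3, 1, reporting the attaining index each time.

p(3) = min(2+0·3=2, -1+1·3=2, -6+2·3=0, -5+3·3=4, -3+4·3=9, 7+5·3=22, 8+6·3=26) = 0 (attained by i=2)
p(1) = min(2+0·1=2, -1+1·1=0, -6+2·1=-4, -5+3·1=-2, -3+4·1=1, 7+5·1=12, 8+6·1=14) = -4 (attained by i=2)
Answer: p(3) = 0; p(1) = -4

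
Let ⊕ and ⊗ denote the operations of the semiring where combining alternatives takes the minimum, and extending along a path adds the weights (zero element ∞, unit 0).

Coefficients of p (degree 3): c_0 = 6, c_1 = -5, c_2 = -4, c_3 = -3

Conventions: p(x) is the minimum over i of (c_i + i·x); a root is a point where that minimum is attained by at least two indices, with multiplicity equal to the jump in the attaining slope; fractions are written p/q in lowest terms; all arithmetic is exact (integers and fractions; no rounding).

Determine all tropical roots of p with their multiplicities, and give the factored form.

hull edge (i=0, c=6) to (i=1, c=-5): slope -11, span 1
hull edge (i=1, c=-5) to (i=3, c=-3): slope 1, span 2
Factored form: p(x) = -3 ⊗ (x ⊕ (-1)) ⊗ (x ⊕ (-1)) ⊗ (x ⊕ 11)
Answer: roots = -1 (mult 2), 11 (mult 1)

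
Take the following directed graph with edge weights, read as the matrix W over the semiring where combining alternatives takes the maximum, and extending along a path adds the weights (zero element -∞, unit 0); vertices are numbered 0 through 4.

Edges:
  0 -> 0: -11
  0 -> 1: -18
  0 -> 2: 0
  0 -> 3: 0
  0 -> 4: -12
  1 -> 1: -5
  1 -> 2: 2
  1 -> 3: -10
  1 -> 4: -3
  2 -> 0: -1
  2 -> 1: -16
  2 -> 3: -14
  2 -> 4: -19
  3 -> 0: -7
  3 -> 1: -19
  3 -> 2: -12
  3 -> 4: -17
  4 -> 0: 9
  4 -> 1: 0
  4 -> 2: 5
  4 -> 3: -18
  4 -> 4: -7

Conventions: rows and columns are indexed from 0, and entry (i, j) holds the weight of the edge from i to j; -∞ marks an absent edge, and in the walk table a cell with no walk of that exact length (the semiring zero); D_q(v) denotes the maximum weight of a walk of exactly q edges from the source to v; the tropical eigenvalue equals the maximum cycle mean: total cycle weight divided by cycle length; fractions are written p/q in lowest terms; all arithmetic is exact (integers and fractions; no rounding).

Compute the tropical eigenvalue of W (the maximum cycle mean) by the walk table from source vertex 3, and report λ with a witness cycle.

q=0: [-∞, -∞, -∞, 0, -∞]
q=1: [-7, -19, -12, -∞, -17]
q=2: [-8, -17, -7, -7, -19]
q=3: [-8, -19, -8, -8, -20]
q=4: [-9, -20, -8, -8, -20]
q=5: [-9, -20, -9, -9, -21]
Optimal cycle mean attained by: cycle 0->2->0, total 0 + (-1), length 2.
Answer: λ = -1/2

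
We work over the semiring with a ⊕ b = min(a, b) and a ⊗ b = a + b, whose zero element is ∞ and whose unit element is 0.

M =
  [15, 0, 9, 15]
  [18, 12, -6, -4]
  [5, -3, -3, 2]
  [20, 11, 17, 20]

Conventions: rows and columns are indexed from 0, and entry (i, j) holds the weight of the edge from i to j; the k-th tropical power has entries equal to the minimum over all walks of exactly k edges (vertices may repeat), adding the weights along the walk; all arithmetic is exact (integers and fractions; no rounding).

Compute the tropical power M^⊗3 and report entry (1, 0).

M^⊗2:
  [14, 6, -6, -4]
  [-1, -9, -9, -4]
  [2, -6, -9, -7]
  [22, 14, 5, 7]
M^⊗3:
  [-1, -9, -9, -4]
  [-4, -12, -15, -13]
  [-4, -12, -12, -10]
  [10, 2, 2, 7]
Key observation: the optimum is the walk 1->2->2->0, with weight (-6) + (-3) + 5 = -4.
Optimal value attained by: walk 1->2->2->0.
Answer: (M^⊗3)[1][0] = -4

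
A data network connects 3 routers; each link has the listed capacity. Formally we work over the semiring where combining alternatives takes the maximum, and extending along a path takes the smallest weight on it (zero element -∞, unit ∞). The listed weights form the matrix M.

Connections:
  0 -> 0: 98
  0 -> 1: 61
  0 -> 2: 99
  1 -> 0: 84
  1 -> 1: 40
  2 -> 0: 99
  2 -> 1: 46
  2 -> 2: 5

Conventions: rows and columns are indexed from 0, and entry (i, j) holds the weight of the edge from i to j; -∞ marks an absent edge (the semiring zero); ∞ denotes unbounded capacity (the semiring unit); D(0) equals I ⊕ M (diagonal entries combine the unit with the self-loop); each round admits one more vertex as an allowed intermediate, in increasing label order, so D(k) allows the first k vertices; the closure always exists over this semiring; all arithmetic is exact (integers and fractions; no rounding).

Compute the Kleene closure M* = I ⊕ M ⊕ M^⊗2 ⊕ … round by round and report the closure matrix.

D(0):
  [∞, 61, 99]
  [84, ∞, -∞]
  [99, 46, ∞]
D(1):
  [∞, 61, 99]
  [84, ∞, 84]
  [99, 61, ∞]
D(2):
  [∞, 61, 99]
  [84, ∞, 84]
  [99, 61, ∞]
D(3):
  [∞, 61, 99]
  [84, ∞, 84]
  [99, 61, ∞]
Answer: M* = [[∞, 61, 99], [84, ∞, 84], [99, 61, ∞]]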